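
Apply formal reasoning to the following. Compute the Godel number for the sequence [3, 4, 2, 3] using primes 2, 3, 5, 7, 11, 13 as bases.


Encode each element as an exponent of the corresponding prime:
  2^3 = 8
  3^4 = 81
  5^2 = 25
  7^3 = 343
Product = 8 * 81 * 25 * 343 = 5556600

5556600


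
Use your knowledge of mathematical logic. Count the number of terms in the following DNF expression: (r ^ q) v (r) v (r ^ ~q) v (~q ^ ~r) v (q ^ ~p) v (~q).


A DNF formula is a disjunction of terms (conjunctions).
Terms are separated by v.
Counting the disjuncts: 6 terms.

6


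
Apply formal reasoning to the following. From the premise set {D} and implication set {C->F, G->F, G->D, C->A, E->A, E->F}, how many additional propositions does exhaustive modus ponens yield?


Initial facts: {D}
Apply modus ponens to closure:
  (no implication fires)
Final known: {D}
New propositions: {(none)}
Count = 0

0


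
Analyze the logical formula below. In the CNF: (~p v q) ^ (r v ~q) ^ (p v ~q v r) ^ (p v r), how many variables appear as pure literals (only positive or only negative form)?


Check each variable for pure literal status:
p: mixed (not pure)
q: mixed (not pure)
r: pure positive
Pure literal count = 1

1


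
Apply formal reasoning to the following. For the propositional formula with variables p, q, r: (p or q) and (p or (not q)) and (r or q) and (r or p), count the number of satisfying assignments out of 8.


Evaluate all 8 assignments for p, q, r:
p=0, q=0, r=0: 0
p=0, q=0, r=1: 0
p=0, q=1, r=0: 0
p=0, q=1, r=1: 0
p=1, q=0, r=0: 0
p=1, q=0, r=1: 1
p=1, q=1, r=0: 1
p=1, q=1, r=1: 1
Satisfying count = 3

3


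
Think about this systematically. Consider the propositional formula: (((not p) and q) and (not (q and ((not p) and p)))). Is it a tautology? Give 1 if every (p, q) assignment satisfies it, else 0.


Check all 4 assignments:
p=0, q=0: 0
p=0, q=1: 1
p=1, q=0: 0
p=1, q=1: 0
Satisfying count = 1/4.
Tautology iff count = 4: no.

0


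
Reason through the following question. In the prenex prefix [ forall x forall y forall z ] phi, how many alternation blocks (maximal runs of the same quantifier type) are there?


Quantifier-type sequence: A A A  (A=forall, E=exists)
Group into maximal same-type runs:
  Ax3
Number of blocks = 1

1


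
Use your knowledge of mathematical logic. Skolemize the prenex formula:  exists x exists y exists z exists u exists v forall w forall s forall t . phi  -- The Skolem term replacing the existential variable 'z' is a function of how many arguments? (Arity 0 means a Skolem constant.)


Quantifier prefix: exists x exists y exists z exists u exists v forall w forall s forall t
'z' is existentially quantified at position 3.
No universal quantifiers precede it.
Skolem function arity = 0 (a Skolem constant)

0


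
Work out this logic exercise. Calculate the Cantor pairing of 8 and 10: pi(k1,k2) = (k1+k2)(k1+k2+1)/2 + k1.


k1 + k2 = 18
(k1+k2)(k1+k2+1)/2 = 18 * 19 / 2 = 171
pi = 171 + 8 = 179

179


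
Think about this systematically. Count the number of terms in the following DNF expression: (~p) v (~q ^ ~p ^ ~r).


A DNF formula is a disjunction of terms (conjunctions).
Terms are separated by v.
Counting the disjuncts: 2 terms.

2


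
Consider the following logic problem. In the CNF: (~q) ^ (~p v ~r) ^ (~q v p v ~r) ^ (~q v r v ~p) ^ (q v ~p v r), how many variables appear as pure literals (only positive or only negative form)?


Check each variable for pure literal status:
p: mixed (not pure)
q: mixed (not pure)
r: mixed (not pure)
Pure literal count = 0

0


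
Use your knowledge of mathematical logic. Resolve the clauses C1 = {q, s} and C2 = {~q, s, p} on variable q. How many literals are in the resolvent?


Remove q from C1 and ~q from C2.
C1 remainder: {s}
C2 remainder: {s, p}
Union (resolvent): {p, s}
Resolvent has 2 literal(s).

2


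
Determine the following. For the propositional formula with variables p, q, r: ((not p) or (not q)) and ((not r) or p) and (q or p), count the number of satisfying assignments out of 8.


Evaluate all 8 assignments for p, q, r:
p=0, q=0, r=0: 0
p=0, q=0, r=1: 0
p=0, q=1, r=0: 1
p=0, q=1, r=1: 0
p=1, q=0, r=0: 1
p=1, q=0, r=1: 1
p=1, q=1, r=0: 0
p=1, q=1, r=1: 0
Satisfying count = 3

3


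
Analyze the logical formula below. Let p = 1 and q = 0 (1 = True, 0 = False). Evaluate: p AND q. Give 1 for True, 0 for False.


p = 1, q = 0
Operation: p AND q
Evaluate: 1 AND 0 = 0

0


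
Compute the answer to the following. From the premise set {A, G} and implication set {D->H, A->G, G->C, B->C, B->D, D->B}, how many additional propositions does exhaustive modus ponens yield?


Initial facts: {A, G}
Apply modus ponens to closure:
  G and G->C  =>  C
Final known: {A, C, G}
New propositions: {C}
Count = 1

1


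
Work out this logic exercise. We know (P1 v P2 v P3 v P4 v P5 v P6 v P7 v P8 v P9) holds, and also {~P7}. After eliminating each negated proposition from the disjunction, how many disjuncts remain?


Original disjuncts (9): P1, P2, P3, P4, P5, P6, P7, P8, P9
Negated (eliminate): ~P7
Remaining disjuncts: P1, P2, P3, P4, P5, P6, P8, P9
Count = 9 - 1 = 8

8


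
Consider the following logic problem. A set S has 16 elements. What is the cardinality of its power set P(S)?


The power set of a set with n elements has 2^n elements.
|P(S)| = 2^16 = 65536

65536


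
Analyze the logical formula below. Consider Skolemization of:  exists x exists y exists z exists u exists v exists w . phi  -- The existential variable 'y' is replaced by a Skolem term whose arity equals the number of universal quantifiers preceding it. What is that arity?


Quantifier prefix: exists x exists y exists z exists u exists v exists w
'y' is existentially quantified at position 2.
No universal quantifiers precede it.
Skolem function arity = 0 (a Skolem constant)

0


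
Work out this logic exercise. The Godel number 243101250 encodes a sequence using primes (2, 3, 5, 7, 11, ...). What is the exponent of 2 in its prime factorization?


Factorize 243101250 by dividing by 2 repeatedly.
Division steps: 2 divides 243101250 exactly 1 time(s).
Exponent of 2 = 1

1


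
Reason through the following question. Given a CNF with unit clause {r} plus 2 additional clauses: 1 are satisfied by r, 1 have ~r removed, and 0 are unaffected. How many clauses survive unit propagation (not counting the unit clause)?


Satisfied (removed): 1
Shortened (remain): 1
Unchanged (remain): 0
Remaining = 1 + 0 = 1

1


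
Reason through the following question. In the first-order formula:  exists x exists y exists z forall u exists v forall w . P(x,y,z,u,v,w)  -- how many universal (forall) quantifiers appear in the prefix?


Quantifier prefix: exists x exists y exists z forall u exists v forall w
Mark each quantifier type:
  E E E U E U
Universal count = 2, Existential count = 4
Asked for universal (forall) quantifiers: 2

2


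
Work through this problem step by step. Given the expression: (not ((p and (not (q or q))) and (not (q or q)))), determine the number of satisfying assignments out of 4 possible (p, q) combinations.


Check all 4 assignments:
p=0, q=0: 1
p=0, q=1: 1
p=1, q=0: 0
p=1, q=1: 1
Count of True = 3

3


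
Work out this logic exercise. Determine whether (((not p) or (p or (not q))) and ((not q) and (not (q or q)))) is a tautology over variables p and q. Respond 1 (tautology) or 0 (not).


Check all 4 assignments:
p=0, q=0: 1
p=0, q=1: 0
p=1, q=0: 1
p=1, q=1: 0
Satisfying count = 2/4.
Tautology iff count = 4: no.

0


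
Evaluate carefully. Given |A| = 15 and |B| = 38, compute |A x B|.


The Cartesian product A x B contains all ordered pairs (a, b).
|A x B| = |A| * |B| = 15 * 38 = 570

570


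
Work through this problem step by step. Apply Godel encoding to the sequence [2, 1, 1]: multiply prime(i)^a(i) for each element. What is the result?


Encode each element as an exponent of the corresponding prime:
  2^2 = 4
  3^1 = 3
  5^1 = 5
Product = 4 * 3 * 5 = 60

60


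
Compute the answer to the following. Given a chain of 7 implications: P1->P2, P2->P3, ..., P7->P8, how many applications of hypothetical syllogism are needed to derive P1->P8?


With 7 implications in a chain connecting 8 propositions:
P1->P2, P2->P3, ..., P7->P8
Steps needed = (number of implications) - 1 = 7 - 1 = 6

6


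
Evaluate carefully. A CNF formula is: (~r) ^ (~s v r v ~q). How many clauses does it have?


A CNF formula is a conjunction of clauses.
Clauses are separated by ^.
Counting the conjuncts: 2 clauses.

2


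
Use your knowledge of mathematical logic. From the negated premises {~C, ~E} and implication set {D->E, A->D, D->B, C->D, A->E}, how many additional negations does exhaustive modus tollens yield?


Initial negated facts: {~C, ~E}
Apply modus tollens to closure:
  ~E and D->E  =>  ~D
  ~D and A->D  =>  ~A
Final negated: {~A, ~C, ~D, ~E}
New negations: {~A, ~D}
Count = 2

2


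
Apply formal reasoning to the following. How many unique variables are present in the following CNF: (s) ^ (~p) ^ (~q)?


Identify each variable that appears in the formula.
Variables found: p, q, s
Count = 3

3


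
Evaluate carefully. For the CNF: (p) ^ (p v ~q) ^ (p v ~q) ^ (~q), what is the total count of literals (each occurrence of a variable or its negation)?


Counting literals in each clause:
Clause 1: 1 literal(s)
Clause 2: 2 literal(s)
Clause 3: 2 literal(s)
Clause 4: 1 literal(s)
Total = 6

6


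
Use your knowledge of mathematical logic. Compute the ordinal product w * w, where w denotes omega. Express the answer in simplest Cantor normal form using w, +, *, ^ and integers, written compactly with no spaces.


Compute w * w.
Ordinal * is associative and left-distributive over +, but NOT commutative; for finite n>1, n*w = w but w*n stays w*n.
w * w = w^2 by definition.
Result = w^2

w^2


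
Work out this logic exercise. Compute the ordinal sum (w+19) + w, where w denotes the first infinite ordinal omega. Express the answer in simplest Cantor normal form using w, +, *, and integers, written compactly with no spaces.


Compute (w+19) + w.
Ordinal + is associative but NOT commutative; for finite n>0, n + w = w but w + n stays w+n.
(w+19) + w = w + (19+w) = w + w = w*2 (the finite tail 19 is absorbed by the right w).
Result = w*2

w*2


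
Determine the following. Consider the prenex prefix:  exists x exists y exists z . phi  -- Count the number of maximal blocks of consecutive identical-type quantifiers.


Quantifier-type sequence: E E E  (A=forall, E=exists)
Group into maximal same-type runs:
  Ex3
Number of blocks = 1

1


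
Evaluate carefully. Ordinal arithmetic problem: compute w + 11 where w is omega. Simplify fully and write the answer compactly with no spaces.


Compute w + 11.
Ordinal + is associative but NOT commutative; for finite n>0, n + w = w but w + n stays w+n.
w + 11 is already in normal form (a successor ordinal beyond w).
Result = w+11

w+11


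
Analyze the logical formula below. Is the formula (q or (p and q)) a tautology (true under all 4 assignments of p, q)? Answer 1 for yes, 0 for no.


Check all 4 assignments:
p=0, q=0: 0
p=0, q=1: 1
p=1, q=0: 0
p=1, q=1: 1
Satisfying count = 2/4.
Tautology iff count = 4: no.

0


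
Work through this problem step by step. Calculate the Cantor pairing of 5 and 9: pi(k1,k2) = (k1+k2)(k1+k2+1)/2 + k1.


k1 + k2 = 14
(k1+k2)(k1+k2+1)/2 = 14 * 15 / 2 = 105
pi = 105 + 5 = 110

110


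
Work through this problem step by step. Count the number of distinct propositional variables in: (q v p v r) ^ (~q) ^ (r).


Identify each variable that appears in the formula.
Variables found: p, q, r
Count = 3

3


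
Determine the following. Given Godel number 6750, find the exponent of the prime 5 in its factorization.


Factorize 6750 by dividing by 5 repeatedly.
Division steps: 5 divides 6750 exactly 3 time(s).
Exponent of 5 = 3

3


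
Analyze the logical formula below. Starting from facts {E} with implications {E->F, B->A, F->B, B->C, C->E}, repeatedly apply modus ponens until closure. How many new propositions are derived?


Initial facts: {E}
Apply modus ponens to closure:
  E and E->F  =>  F
  F and F->B  =>  B
  B and B->C  =>  C
  B and B->A  =>  A
Final known: {A, B, C, E, F}
New propositions: {A, B, C, F}
Count = 4

4


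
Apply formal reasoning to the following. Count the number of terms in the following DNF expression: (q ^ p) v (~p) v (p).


A DNF formula is a disjunction of terms (conjunctions).
Terms are separated by v.
Counting the disjuncts: 3 terms.

3


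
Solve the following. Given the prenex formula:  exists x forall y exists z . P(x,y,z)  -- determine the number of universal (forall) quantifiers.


Quantifier prefix: exists x forall y exists z
Mark each quantifier type:
  E U E
Universal count = 1, Existential count = 2
Asked for universal (forall) quantifiers: 1

1


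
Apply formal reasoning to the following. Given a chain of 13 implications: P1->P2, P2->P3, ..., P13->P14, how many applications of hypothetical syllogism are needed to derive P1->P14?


With 13 implications in a chain connecting 14 propositions:
P1->P2, P2->P3, ..., P13->P14
Steps needed = (number of implications) - 1 = 13 - 1 = 12

12


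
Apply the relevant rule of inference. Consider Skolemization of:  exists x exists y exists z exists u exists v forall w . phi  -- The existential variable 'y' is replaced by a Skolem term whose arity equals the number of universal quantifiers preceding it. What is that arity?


Quantifier prefix: exists x exists y exists z exists u exists v forall w
'y' is existentially quantified at position 2.
No universal quantifiers precede it.
Skolem function arity = 0 (a Skolem constant)

0


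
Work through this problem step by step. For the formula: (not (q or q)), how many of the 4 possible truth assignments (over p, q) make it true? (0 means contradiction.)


Check all 4 assignments:
p=0, q=0: 1
p=0, q=1: 0
p=1, q=0: 1
p=1, q=1: 0
Count of True = 2

2


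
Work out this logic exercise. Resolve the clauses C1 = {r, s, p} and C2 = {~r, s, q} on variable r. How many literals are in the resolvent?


Remove r from C1 and ~r from C2.
C1 remainder: {s, p}
C2 remainder: {s, q}
Union (resolvent): {p, q, s}
Resolvent has 3 literal(s).

3


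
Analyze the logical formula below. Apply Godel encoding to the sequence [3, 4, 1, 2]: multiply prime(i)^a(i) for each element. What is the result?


Encode each element as an exponent of the corresponding prime:
  2^3 = 8
  3^4 = 81
  5^1 = 5
  7^2 = 49
Product = 8 * 81 * 5 * 49 = 158760

158760


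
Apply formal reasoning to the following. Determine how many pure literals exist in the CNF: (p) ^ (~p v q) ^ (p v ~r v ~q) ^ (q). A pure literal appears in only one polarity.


Check each variable for pure literal status:
p: mixed (not pure)
q: mixed (not pure)
r: pure negative
Pure literal count = 1

1


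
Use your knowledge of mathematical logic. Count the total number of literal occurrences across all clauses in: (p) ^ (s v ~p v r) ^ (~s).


Counting literals in each clause:
Clause 1: 1 literal(s)
Clause 2: 3 literal(s)
Clause 3: 1 literal(s)
Total = 5

5


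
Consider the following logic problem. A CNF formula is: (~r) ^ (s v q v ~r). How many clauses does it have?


A CNF formula is a conjunction of clauses.
Clauses are separated by ^.
Counting the conjuncts: 2 clauses.

2


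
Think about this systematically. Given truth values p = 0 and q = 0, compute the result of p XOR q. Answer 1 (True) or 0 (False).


p = 0, q = 0
Operation: p XOR q
Evaluate: 0 XOR 0 = 0

0


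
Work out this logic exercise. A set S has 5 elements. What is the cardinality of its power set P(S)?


The power set of a set with n elements has 2^n elements.
|P(S)| = 2^5 = 32

32


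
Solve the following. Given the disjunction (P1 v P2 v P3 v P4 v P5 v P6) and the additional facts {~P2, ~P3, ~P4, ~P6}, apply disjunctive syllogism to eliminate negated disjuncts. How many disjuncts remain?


Original disjuncts (6): P1, P2, P3, P4, P5, P6
Negated (eliminate): ~P2, ~P3, ~P4, ~P6
Remaining disjuncts: P1, P5
Count = 6 - 4 = 2

2


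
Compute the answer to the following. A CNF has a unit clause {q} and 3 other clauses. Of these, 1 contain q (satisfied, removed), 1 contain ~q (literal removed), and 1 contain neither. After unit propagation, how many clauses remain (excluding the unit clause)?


Satisfied (removed): 1
Shortened (remain): 1
Unchanged (remain): 1
Remaining = 1 + 1 = 2

2


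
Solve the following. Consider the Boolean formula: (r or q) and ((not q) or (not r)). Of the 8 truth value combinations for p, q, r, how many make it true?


Evaluate all 8 assignments for p, q, r:
p=0, q=0, r=0: 0
p=0, q=0, r=1: 1
p=0, q=1, r=0: 1
p=0, q=1, r=1: 0
p=1, q=0, r=0: 0
p=1, q=0, r=1: 1
p=1, q=1, r=0: 1
p=1, q=1, r=1: 0
Satisfying count = 4

4


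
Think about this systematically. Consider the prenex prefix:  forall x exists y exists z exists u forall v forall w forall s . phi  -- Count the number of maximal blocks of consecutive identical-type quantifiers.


Quantifier-type sequence: A E E E A A A  (A=forall, E=exists)
Group into maximal same-type runs:
  Ax1 | Ex3 | Ax3
Number of blocks = 3

3


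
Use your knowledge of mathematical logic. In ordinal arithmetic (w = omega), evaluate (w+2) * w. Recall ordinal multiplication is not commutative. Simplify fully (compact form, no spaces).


Compute (w+2) * w.
Ordinal * is associative and left-distributive over +, but NOT commutative; for finite n>1, n*w = w but w*n stays w*n.
(w+2) * w = sup{(w+2)*k : k<w} = sup{w*k+2} = w^2 (the +2 tail is absorbed in the limit).
Result = w^2

w^2


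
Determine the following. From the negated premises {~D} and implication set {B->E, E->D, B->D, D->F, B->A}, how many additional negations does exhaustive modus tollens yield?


Initial negated facts: {~D}
Apply modus tollens to closure:
  ~D and E->D  =>  ~E
  ~D and B->D  =>  ~B
Final negated: {~B, ~D, ~E}
New negations: {~B, ~E}
Count = 2

2


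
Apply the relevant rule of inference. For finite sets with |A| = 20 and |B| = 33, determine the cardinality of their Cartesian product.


The Cartesian product A x B contains all ordered pairs (a, b).
|A x B| = |A| * |B| = 20 * 33 = 660

660


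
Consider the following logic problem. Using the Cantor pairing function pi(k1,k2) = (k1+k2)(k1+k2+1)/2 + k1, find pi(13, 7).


k1 + k2 = 20
(k1+k2)(k1+k2+1)/2 = 20 * 21 / 2 = 210
pi = 210 + 13 = 223

223


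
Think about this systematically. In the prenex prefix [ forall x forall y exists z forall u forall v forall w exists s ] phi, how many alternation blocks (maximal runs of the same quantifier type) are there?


Quantifier-type sequence: A A E A A A E  (A=forall, E=exists)
Group into maximal same-type runs:
  Ax2 | Ex1 | Ax3 | Ex1
Number of blocks = 4

4


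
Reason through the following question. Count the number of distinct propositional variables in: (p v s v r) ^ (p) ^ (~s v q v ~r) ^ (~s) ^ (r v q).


Identify each variable that appears in the formula.
Variables found: p, q, r, s
Count = 4

4


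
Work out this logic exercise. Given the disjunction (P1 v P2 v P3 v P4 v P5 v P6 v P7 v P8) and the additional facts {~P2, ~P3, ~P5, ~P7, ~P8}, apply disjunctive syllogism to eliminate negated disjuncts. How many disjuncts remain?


Original disjuncts (8): P1, P2, P3, P4, P5, P6, P7, P8
Negated (eliminate): ~P2, ~P3, ~P5, ~P7, ~P8
Remaining disjuncts: P1, P4, P6
Count = 8 - 5 = 3

3


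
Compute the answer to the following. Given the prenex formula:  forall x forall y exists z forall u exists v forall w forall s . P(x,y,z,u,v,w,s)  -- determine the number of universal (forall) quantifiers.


Quantifier prefix: forall x forall y exists z forall u exists v forall w forall s
Mark each quantifier type:
  U U E U E U U
Universal count = 5, Existential count = 2
Asked for universal (forall) quantifiers: 5

5


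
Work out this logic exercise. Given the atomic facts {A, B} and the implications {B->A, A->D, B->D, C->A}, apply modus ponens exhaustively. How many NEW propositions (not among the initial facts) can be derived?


Initial facts: {A, B}
Apply modus ponens to closure:
  A and A->D  =>  D
Final known: {A, B, D}
New propositions: {D}
Count = 1

1


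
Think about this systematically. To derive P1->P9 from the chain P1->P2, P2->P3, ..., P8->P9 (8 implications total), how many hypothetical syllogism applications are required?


With 8 implications in a chain connecting 9 propositions:
P1->P2, P2->P3, ..., P8->P9
Steps needed = (number of implications) - 1 = 8 - 1 = 7

7


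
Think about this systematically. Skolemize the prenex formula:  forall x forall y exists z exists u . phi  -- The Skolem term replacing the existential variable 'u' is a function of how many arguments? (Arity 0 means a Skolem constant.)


Quantifier prefix: forall x forall y exists z exists u
'u' is existentially quantified at position 4.
Universal variables preceding it: x, y
Skolem function arity = 2

2


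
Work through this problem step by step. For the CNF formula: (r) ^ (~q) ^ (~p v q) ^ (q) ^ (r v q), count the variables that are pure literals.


Check each variable for pure literal status:
p: pure negative
q: mixed (not pure)
r: pure positive
Pure literal count = 2

2


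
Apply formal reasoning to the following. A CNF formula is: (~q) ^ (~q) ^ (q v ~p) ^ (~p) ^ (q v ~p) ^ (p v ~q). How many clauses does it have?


A CNF formula is a conjunction of clauses.
Clauses are separated by ^.
Counting the conjuncts: 6 clauses.

6


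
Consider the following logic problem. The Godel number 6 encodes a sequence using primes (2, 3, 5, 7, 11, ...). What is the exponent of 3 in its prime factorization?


Factorize 6 by dividing by 3 repeatedly.
Division steps: 3 divides 6 exactly 1 time(s).
Exponent of 3 = 1

1


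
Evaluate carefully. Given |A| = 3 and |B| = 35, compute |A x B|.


The Cartesian product A x B contains all ordered pairs (a, b).
|A x B| = |A| * |B| = 3 * 35 = 105

105


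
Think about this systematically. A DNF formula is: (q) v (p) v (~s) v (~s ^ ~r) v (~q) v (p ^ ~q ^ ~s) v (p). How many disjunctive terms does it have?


A DNF formula is a disjunction of terms (conjunctions).
Terms are separated by v.
Counting the disjuncts: 7 terms.

7


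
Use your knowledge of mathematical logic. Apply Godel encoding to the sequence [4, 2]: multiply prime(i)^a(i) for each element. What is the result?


Encode each element as an exponent of the corresponding prime:
  2^4 = 16
  3^2 = 9
Product = 16 * 9 = 144

144


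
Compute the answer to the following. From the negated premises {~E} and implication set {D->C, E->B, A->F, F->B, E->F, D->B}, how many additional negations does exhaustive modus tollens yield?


Initial negated facts: {~E}
Apply modus tollens to closure:
  (no implication fires)
Final negated: {~E}
New negations: {(none)}
Count = 0

0


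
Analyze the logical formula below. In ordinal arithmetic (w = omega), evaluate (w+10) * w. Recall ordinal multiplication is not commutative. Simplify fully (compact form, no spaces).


Compute (w+10) * w.
Ordinal * is associative and left-distributive over +, but NOT commutative; for finite n>1, n*w = w but w*n stays w*n.
(w+10) * w = sup{(w+10)*k : k<w} = sup{w*k+10} = w^2 (the +10 tail is absorbed in the limit).
Result = w^2

w^2


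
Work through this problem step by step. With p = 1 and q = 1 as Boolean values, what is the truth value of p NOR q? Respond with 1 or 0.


p = 1, q = 1
Operation: p NOR q
Evaluate: 1 NOR 1 = 0

0


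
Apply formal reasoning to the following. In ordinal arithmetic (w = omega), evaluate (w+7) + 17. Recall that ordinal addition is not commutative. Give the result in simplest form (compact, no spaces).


Compute (w+7) + 17.
Ordinal + is associative but NOT commutative; for finite n>0, n + w = w but w + n stays w+n.
By associativity: (w+7) + 17 = w + (7+17) = w+24.
Result = w+24

w+24


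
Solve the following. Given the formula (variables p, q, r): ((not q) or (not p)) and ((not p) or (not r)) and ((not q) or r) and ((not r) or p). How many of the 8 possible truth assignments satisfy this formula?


Evaluate all 8 assignments for p, q, r:
p=0, q=0, r=0: 1
p=0, q=0, r=1: 0
p=0, q=1, r=0: 0
p=0, q=1, r=1: 0
p=1, q=0, r=0: 1
p=1, q=0, r=1: 0
p=1, q=1, r=0: 0
p=1, q=1, r=1: 0
Satisfying count = 2

2


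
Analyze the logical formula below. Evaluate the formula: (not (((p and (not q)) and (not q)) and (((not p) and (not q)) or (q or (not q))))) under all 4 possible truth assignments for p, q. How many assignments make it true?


Check all 4 assignments:
p=0, q=0: 1
p=0, q=1: 1
p=1, q=0: 0
p=1, q=1: 1
Count of True = 3

3


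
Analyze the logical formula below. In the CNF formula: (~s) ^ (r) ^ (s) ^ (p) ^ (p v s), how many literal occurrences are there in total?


Counting literals in each clause:
Clause 1: 1 literal(s)
Clause 2: 1 literal(s)
Clause 3: 1 literal(s)
Clause 4: 1 literal(s)
Clause 5: 2 literal(s)
Total = 6

6


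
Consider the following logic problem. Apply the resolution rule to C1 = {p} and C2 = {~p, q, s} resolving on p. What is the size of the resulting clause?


Remove p from C1 and ~p from C2.
C1 remainder: {}
C2 remainder: {q, s}
Union (resolvent): {q, s}
Resolvent has 2 literal(s).

2


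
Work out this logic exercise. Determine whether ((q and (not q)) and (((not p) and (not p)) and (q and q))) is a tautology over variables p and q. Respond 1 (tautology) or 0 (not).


Check all 4 assignments:
p=0, q=0: 0
p=0, q=1: 0
p=1, q=0: 0
p=1, q=1: 0
Satisfying count = 0/4.
Tautology iff count = 4: no.

0


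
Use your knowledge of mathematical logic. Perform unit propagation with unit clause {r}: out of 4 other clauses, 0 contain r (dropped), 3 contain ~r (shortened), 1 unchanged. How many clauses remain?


Satisfied (removed): 0
Shortened (remain): 3
Unchanged (remain): 1
Remaining = 3 + 1 = 4

4


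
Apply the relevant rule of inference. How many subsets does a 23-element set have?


The power set of a set with n elements has 2^n elements.
|P(S)| = 2^23 = 8388608

8388608


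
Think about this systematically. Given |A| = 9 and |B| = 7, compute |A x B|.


The Cartesian product A x B contains all ordered pairs (a, b).
|A x B| = |A| * |B| = 9 * 7 = 63

63


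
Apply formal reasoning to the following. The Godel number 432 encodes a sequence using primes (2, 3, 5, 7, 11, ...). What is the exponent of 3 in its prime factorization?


Factorize 432 by dividing by 3 repeatedly.
Division steps: 3 divides 432 exactly 3 time(s).
Exponent of 3 = 3

3


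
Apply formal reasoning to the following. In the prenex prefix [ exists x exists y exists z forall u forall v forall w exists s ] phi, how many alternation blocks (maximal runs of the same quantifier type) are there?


Quantifier-type sequence: E E E A A A E  (A=forall, E=exists)
Group into maximal same-type runs:
  Ex3 | Ax3 | Ex1
Number of blocks = 3

3


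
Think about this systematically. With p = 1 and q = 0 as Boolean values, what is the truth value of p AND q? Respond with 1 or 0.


p = 1, q = 0
Operation: p AND q
Evaluate: 1 AND 0 = 0

0


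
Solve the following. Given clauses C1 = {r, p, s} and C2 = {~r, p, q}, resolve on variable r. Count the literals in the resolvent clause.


Remove r from C1 and ~r from C2.
C1 remainder: {p, s}
C2 remainder: {p, q}
Union (resolvent): {p, q, s}
Resolvent has 3 literal(s).

3


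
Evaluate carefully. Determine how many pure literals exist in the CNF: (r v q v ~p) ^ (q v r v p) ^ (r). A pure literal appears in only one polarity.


Check each variable for pure literal status:
p: mixed (not pure)
q: pure positive
r: pure positive
Pure literal count = 2

2


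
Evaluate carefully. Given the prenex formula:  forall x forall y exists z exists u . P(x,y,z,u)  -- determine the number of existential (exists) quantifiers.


Quantifier prefix: forall x forall y exists z exists u
Mark each quantifier type:
  U U E E
Universal count = 2, Existential count = 2
Asked for existential (exists) quantifiers: 2

2


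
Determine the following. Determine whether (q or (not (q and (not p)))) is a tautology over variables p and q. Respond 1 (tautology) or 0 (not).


Check all 4 assignments:
p=0, q=0: 1
p=0, q=1: 1
p=1, q=0: 1
p=1, q=1: 1
Satisfying count = 4/4.
Tautology iff count = 4: yes.

1


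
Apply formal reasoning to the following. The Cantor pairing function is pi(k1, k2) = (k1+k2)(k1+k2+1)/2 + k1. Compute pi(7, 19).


k1 + k2 = 26
(k1+k2)(k1+k2+1)/2 = 26 * 27 / 2 = 351
pi = 351 + 7 = 358

358


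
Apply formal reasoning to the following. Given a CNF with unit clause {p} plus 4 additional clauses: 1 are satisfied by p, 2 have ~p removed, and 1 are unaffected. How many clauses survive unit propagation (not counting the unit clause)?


Satisfied (removed): 1
Shortened (remain): 2
Unchanged (remain): 1
Remaining = 2 + 1 = 3

3


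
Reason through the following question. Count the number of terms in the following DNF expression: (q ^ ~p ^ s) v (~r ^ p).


A DNF formula is a disjunction of terms (conjunctions).
Terms are separated by v.
Counting the disjuncts: 2 terms.

2


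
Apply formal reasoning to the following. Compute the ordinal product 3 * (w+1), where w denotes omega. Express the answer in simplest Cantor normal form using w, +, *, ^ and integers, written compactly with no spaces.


Compute 3 * (w+1).
Ordinal * is associative and left-distributive over +, but NOT commutative; for finite n>1, n*w = w but w*n stays w*n.
By left-distributivity: 3 * (w+1) = 3*w + 3*1 = w + 3 = w+3.
Result = w+3

w+3


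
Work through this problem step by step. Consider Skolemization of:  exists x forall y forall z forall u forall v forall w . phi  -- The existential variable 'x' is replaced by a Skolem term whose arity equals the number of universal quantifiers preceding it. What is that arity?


Quantifier prefix: exists x forall y forall z forall u forall v forall w
'x' is existentially quantified at position 1.
No universal quantifiers precede it.
Skolem function arity = 0 (a Skolem constant)

0


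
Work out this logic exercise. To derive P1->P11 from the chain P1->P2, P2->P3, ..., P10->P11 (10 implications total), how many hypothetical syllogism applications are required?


With 10 implications in a chain connecting 11 propositions:
P1->P2, P2->P3, ..., P10->P11
Steps needed = (number of implications) - 1 = 10 - 1 = 9

9


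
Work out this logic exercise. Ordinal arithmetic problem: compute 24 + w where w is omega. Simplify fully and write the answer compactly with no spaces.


Compute 24 + w.
Ordinal + is associative but NOT commutative; for finite n>0, n + w = w but w + n stays w+n.
Any finite left addend is absorbed by w on the right: 24 + w = w.
Result = w

w


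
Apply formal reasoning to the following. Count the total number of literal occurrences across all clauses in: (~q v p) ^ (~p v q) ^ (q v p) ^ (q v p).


Counting literals in each clause:
Clause 1: 2 literal(s)
Clause 2: 2 literal(s)
Clause 3: 2 literal(s)
Clause 4: 2 literal(s)
Total = 8

8


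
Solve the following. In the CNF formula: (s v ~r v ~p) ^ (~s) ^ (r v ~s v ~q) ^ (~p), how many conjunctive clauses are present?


A CNF formula is a conjunction of clauses.
Clauses are separated by ^.
Counting the conjuncts: 4 clauses.

4


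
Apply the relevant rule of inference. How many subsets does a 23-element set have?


The power set of a set with n elements has 2^n elements.
|P(S)| = 2^23 = 8388608

8388608


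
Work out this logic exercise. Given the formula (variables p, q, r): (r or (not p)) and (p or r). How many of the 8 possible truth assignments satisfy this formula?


Evaluate all 8 assignments for p, q, r:
p=0, q=0, r=0: 0
p=0, q=0, r=1: 1
p=0, q=1, r=0: 0
p=0, q=1, r=1: 1
p=1, q=0, r=0: 0
p=1, q=0, r=1: 1
p=1, q=1, r=0: 0
p=1, q=1, r=1: 1
Satisfying count = 4

4


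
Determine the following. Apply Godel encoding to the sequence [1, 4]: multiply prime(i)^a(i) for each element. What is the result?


Encode each element as an exponent of the corresponding prime:
  2^1 = 2
  3^4 = 81
Product = 2 * 81 = 162

162


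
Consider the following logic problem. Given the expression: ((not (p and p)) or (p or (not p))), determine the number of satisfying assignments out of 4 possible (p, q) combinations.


Check all 4 assignments:
p=0, q=0: 1
p=0, q=1: 1
p=1, q=0: 1
p=1, q=1: 1
Count of True = 4

4


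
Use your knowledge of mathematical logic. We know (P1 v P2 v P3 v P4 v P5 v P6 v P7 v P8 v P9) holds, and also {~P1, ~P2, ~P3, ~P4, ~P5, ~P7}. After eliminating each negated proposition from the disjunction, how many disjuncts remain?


Original disjuncts (9): P1, P2, P3, P4, P5, P6, P7, P8, P9
Negated (eliminate): ~P1, ~P2, ~P3, ~P4, ~P5, ~P7
Remaining disjuncts: P6, P8, P9
Count = 9 - 6 = 3

3


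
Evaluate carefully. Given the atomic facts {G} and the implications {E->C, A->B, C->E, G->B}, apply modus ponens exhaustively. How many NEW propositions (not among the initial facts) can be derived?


Initial facts: {G}
Apply modus ponens to closure:
  G and G->B  =>  B
Final known: {B, G}
New propositions: {B}
Count = 1

1


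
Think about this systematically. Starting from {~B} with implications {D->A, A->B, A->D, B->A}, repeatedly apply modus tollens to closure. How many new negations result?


Initial negated facts: {~B}
Apply modus tollens to closure:
  ~B and A->B  =>  ~A
  ~A and D->A  =>  ~D
Final negated: {~A, ~B, ~D}
New negations: {~A, ~D}
Count = 2

2


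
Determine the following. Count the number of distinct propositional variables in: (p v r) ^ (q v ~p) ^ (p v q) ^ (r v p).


Identify each variable that appears in the formula.
Variables found: p, q, r
Count = 3

3


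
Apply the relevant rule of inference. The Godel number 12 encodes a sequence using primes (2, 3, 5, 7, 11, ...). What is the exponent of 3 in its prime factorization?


Factorize 12 by dividing by 3 repeatedly.
Division steps: 3 divides 12 exactly 1 time(s).
Exponent of 3 = 1

1


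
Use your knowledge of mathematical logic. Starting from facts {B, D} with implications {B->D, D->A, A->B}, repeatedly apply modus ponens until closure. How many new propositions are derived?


Initial facts: {B, D}
Apply modus ponens to closure:
  D and D->A  =>  A
Final known: {A, B, D}
New propositions: {A}
Count = 1

1


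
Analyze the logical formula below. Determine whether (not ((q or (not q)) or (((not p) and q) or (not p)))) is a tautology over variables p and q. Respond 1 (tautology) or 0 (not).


Check all 4 assignments:
p=0, q=0: 0
p=0, q=1: 0
p=1, q=0: 0
p=1, q=1: 0
Satisfying count = 0/4.
Tautology iff count = 4: no.

0


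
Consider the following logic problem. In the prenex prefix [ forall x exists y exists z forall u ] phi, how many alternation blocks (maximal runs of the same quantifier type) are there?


Quantifier-type sequence: A E E A  (A=forall, E=exists)
Group into maximal same-type runs:
  Ax1 | Ex2 | Ax1
Number of blocks = 3

3


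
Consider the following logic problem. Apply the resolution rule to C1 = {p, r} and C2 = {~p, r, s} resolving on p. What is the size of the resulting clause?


Remove p from C1 and ~p from C2.
C1 remainder: {r}
C2 remainder: {r, s}
Union (resolvent): {r, s}
Resolvent has 2 literal(s).

2


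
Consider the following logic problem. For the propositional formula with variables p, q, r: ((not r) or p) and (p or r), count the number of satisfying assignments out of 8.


Evaluate all 8 assignments for p, q, r:
p=0, q=0, r=0: 0
p=0, q=0, r=1: 0
p=0, q=1, r=0: 0
p=0, q=1, r=1: 0
p=1, q=0, r=0: 1
p=1, q=0, r=1: 1
p=1, q=1, r=0: 1
p=1, q=1, r=1: 1
Satisfying count = 4

4


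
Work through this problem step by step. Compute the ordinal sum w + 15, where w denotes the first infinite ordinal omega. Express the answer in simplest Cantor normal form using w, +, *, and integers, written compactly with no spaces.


Compute w + 15.
Ordinal + is associative but NOT commutative; for finite n>0, n + w = w but w + n stays w+n.
w + 15 is already in normal form (a successor ordinal beyond w).
Result = w+15

w+15


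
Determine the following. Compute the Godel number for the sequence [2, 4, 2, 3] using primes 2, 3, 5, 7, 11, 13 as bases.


Encode each element as an exponent of the corresponding prime:
  2^2 = 4
  3^4 = 81
  5^2 = 25
  7^3 = 343
Product = 4 * 81 * 25 * 343 = 2778300

2778300


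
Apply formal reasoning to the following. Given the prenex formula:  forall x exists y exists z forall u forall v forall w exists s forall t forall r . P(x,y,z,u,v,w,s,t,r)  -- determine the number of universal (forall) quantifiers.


Quantifier prefix: forall x exists y exists z forall u forall v forall w exists s forall t forall r
Mark each quantifier type:
  U E E U U U E U U
Universal count = 6, Existential count = 3
Asked for universal (forall) quantifiers: 6

6


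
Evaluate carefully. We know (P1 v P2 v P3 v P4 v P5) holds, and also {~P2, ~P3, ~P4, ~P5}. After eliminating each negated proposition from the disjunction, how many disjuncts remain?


Original disjuncts (5): P1, P2, P3, P4, P5
Negated (eliminate): ~P2, ~P3, ~P4, ~P5
Remaining disjuncts: P1
Count = 5 - 4 = 1

1


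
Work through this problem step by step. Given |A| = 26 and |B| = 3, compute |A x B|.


The Cartesian product A x B contains all ordered pairs (a, b).
|A x B| = |A| * |B| = 26 * 3 = 78

78


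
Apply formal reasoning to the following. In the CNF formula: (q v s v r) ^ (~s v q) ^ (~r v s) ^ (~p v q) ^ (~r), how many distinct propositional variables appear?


Identify each variable that appears in the formula.
Variables found: p, q, r, s
Count = 4

4


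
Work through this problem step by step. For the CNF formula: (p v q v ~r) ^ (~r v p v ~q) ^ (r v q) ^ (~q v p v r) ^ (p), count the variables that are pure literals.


Check each variable for pure literal status:
p: pure positive
q: mixed (not pure)
r: mixed (not pure)
Pure literal count = 1

1


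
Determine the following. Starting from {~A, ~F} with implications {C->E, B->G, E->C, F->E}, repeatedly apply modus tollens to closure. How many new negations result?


Initial negated facts: {~A, ~F}
Apply modus tollens to closure:
  (no implication fires)
Final negated: {~A, ~F}
New negations: {(none)}
Count = 0

0


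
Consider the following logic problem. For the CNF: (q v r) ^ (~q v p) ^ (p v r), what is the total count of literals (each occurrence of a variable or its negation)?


Counting literals in each clause:
Clause 1: 2 literal(s)
Clause 2: 2 literal(s)
Clause 3: 2 literal(s)
Total = 6

6


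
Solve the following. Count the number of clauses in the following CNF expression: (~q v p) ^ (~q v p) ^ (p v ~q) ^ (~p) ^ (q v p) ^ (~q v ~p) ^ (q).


A CNF formula is a conjunction of clauses.
Clauses are separated by ^.
Counting the conjuncts: 7 clauses.

7


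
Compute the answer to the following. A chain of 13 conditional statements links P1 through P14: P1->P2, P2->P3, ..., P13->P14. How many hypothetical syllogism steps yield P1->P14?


With 13 implications in a chain connecting 14 propositions:
P1->P2, P2->P3, ..., P13->P14
Steps needed = (number of implications) - 1 = 13 - 1 = 12

12


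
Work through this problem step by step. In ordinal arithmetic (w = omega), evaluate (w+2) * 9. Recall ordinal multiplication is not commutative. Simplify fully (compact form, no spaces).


Compute (w+2) * 9.
Ordinal * is associative and left-distributive over +, but NOT commutative; for finite n>1, n*w = w but w*n stays w*n.
(w+2) * 9 = (w+2) repeated 9 times. Each intermediate +2 is absorbed by the following w; only the last survives: w*9+2.
Result = w*9+2

w*9+2
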